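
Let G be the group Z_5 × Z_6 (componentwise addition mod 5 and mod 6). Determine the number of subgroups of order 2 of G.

|G| = 30 and 2 | 30, so subgroups of order 2 are possible by Lagrange.
The subgroups of order 2 are: {(0,0), (0,3)}.
So G has 1 subgroup of order 2.

1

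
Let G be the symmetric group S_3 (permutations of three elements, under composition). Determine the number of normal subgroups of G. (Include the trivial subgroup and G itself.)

3

G has 6 subgroups. Checking conjugation-invariance by order — order 1: 1/1 normal; order 2: 0/3 normal; order 3: 1/1 normal; order 6: 1/1 normal.
Total normal subgroups: 3.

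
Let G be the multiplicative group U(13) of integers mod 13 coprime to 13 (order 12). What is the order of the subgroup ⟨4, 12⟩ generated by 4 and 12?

|⟨4⟩| = 6 and |⟨12⟩| = 2, so |H| is a multiple of lcm(6, 2) = 6 and divides |G| = 12.
Closing under the operation: H = {1, 3, 4, 9, 10, 12}, so |H| = 6.

6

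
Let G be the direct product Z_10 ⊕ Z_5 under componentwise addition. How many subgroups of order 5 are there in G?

|G| = 50 and 5 | 50, so subgroups of order 5 are possible by Lagrange.
The subgroups of order 5 are: {(0,0), (0,1), (0,2), (0,3), (0,4)}; {(0,0), (2,0), (4,0), (6,0), (8,0)}; {(0,0), (2,1), (4,2), (6,3), (8,4)}; {(0,0), (2,2), (4,4), (6,1), (8,3)}; … (6 in all).
So G has 6 subgroups of order 5.

6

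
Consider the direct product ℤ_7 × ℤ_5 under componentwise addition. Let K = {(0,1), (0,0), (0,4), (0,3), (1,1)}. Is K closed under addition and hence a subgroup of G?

No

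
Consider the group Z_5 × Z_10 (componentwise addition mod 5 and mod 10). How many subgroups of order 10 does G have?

6

|G| = 50 and 10 | 50, so subgroups of order 10 are possible by Lagrange.
The subgroups of order 10 are: {(0,0), (0,1), (0,2), (0,3), (0,4), (0,5), (0,6), (0,7), (0,8), (0,9)}; {(0,0), (0,5), (1,0), (1,5), (2,0), (2,5), (3,0), (3,5), (4,0), (4,5)}; {(0,0), (0,5), (1,1), (1,6), (2,2), (2,7), (3,3), (3,8), (4,4), (4,9)}; {(0,0), (0,5), (1,2), (1,7), (2,4), (2,9), (3,1), (3,6), (4,3), (4,8)}; … (6 in all).
So G has 6 subgroups of order 10.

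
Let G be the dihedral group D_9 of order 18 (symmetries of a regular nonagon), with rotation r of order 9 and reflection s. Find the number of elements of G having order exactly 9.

6

The elements of order 9 are: r, r^2, r^4, r^5, r^7, r^8.
That's 6.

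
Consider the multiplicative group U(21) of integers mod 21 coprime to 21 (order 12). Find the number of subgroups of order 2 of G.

|G| = 12 and 2 | 12, so subgroups of order 2 are possible by Lagrange.
The subgroups of order 2 are: {1, 13}; {1, 20}; {1, 8}.
So G has 3 subgroups of order 2.

3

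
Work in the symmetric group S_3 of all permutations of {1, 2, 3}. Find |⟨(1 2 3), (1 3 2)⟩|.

3

|⟨(1 2 3)⟩| = 3 and |⟨(1 3 2)⟩| = 3, so |H| is a multiple of lcm(3, 3) = 3 and divides |G| = 6.
Closing under the operation: H = {e, (1 2 3), (1 3 2)}, so |H| = 3.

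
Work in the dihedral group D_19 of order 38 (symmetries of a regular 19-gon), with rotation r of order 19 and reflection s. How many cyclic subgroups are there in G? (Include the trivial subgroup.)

21

A cyclic subgroup of order d is generated by each of its φ(d) elements of order d, so the cyclic subgroups of order d number (#elements of order d)/φ(d).
Cyclic subgroups by order — order 1: 1; order 2: 19; order 19: 1.
Total: 21.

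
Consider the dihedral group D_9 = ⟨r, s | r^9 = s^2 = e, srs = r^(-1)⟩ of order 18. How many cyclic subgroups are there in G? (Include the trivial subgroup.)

12

Group the elements of G by the cyclic subgroup they generate; each cyclic subgroup of order d accounts for φ(d) elements.
Cyclic subgroups by order — order 1: 1; order 2: 9; order 3: 1; order 9: 1.
Total: 12.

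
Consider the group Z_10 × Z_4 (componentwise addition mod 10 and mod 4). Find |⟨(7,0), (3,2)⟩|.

20

|⟨(7,0)⟩| = 10 and |⟨(3,2)⟩| = 10, so |H| is a multiple of lcm(10, 10) = 10 and divides |G| = 40.
Closing under the operation: H = {(0,0), (0,2), (1,0), (1,2), (2,0), (2,2), (3,0), (3,2), (4,0), (4,2), (5,0), (5,2), (6,0), (6,2), (7,0), (7,2), (8,0), (8,2), (9,0), (9,2)}, so |H| = 20.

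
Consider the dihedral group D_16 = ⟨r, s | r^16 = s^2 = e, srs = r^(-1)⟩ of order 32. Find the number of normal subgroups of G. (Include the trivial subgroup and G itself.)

G has 36 subgroups. Checking conjugation-invariance by order — order 1: 1/1 normal; order 2: 1/17 normal; order 4: 1/9 normal; order 8: 1/5 normal; order 16: 3/3 normal; order 32: 1/1 normal.
Total normal subgroups: 8.

8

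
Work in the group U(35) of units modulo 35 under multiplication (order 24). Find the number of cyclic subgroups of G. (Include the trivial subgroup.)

12

A cyclic subgroup of order d is generated by each of its φ(d) elements of order d, so the cyclic subgroups of order d number (#elements of order d)/φ(d).
Cyclic subgroups by order — order 1: 1; order 2: 3; order 3: 1; order 4: 2; order 6: 3; order 12: 2.
Total: 12.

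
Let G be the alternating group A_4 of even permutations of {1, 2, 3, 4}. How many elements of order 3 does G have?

The elements of order 3 are: (2 3 4), (2 4 3), (1 2 3), (1 2 4), (1 3 2), (1 3 4), (1 4 2), (1 4 3).
That's 8.

8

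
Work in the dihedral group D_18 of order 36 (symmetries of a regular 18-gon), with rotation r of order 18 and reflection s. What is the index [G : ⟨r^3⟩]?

6

|⟨r^3⟩| = 6 and |G| = 36.
By Lagrange, [G : H] = |G|/|H| = 36/6 = 6.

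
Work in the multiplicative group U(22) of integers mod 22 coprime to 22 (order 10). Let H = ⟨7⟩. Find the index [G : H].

1

|⟨7⟩| = 10 and |G| = 10.
By Lagrange, [G : H] = |G|/|H| = 10/10 = 1.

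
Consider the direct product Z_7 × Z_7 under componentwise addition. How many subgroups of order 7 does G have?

|G| = 49 and 7 | 49, so subgroups of order 7 are possible by Lagrange.
The subgroups of order 7 are: {(0,0), (0,1), (0,2), (0,3), (0,4), (0,5), (0,6)}; {(0,0), (1,0), (2,0), (3,0), (4,0), (5,0), (6,0)}; {(0,0), (1,1), (2,2), (3,3), (4,4), (5,5), (6,6)}; {(0,0), (1,2), (2,4), (3,6), (4,1), (5,3), (6,5)}; … (8 in all).
So G has 8 subgroups of order 7.

8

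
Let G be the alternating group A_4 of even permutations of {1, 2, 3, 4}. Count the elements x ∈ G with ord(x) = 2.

3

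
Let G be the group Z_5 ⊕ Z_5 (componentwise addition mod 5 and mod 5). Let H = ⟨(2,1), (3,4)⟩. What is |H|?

5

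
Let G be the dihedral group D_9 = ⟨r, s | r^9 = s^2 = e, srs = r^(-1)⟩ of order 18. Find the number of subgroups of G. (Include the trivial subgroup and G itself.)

16

|G| = 18, so by Lagrange every subgroup order divides 18. Divisors: 1, 2, 3, 6, 9, 18.
Subgroups by order — order 1: 1; order 2: 9; order 3: 1; order 6: 3; order 9: 1; order 18: 1.
Total: 1 + 9 + 1 + 3 + 1 + 1 = 16.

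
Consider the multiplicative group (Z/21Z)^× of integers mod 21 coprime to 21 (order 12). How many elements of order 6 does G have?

6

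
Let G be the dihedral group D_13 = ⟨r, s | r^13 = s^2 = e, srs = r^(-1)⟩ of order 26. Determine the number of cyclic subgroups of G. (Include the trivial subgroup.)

15

Group the elements of G by the cyclic subgroup they generate; each cyclic subgroup of order d accounts for φ(d) elements.
Cyclic subgroups by order — order 1: 1; order 2: 13; order 13: 1.
Total: 15.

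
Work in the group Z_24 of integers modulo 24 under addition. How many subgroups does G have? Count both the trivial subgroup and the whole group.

A cyclic group of order 24 has exactly one subgroup for each divisor of 24.
Divisors of 24: 1, 2, 3, 4, 6, 8, 12, 24.
So Z_24 has 8 subgroups.

8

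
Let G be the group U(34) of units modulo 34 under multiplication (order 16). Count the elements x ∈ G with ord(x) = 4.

2

The elements of order 4 are: 13, 21.
That's 2.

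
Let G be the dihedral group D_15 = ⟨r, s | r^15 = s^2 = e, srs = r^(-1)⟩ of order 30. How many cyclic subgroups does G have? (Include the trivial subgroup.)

Each element a generates a cyclic subgroup ⟨a⟩; distinct elements may generate the same one (a cyclic group of order d has φ(d) generators).
Cyclic subgroups by order — order 1: 1; order 2: 15; order 3: 1; order 5: 1; order 15: 1.
Total: 19.

19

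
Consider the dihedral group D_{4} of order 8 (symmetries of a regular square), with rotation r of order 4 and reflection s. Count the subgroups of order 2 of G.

|G| = 8 and 2 | 8, so subgroups of order 2 are possible by Lagrange.
The subgroups of order 2 are: {e, r^2}; {e, r^2s}; {e, r^3s}; {e, rs}; … (5 in all).
So G has 5 subgroups of order 2.

5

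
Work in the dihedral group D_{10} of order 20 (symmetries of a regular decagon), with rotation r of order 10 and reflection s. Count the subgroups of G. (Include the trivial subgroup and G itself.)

|G| = 20, so by Lagrange every subgroup order divides 20. Divisors: 1, 2, 4, 5, 10, 20.
Subgroups by order — order 1: 1; order 2: 11; order 4: 5; order 5: 1; order 10: 3; order 20: 1.
Total: 1 + 11 + 5 + 1 + 3 + 1 = 22.

22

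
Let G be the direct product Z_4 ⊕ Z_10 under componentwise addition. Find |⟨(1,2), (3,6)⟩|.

|⟨(1,2)⟩| = 20 and |⟨(3,6)⟩| = 20, so |H| is a multiple of lcm(20, 20) = 20 and divides |G| = 40.
Closing under the operation: H = {(0,0), (0,2), (0,4), (0,6), (0,8), (1,0), (1,2), (1,4), (1,6), (1,8), (2,0), (2,2), (2,4), (2,6), (2,8), (3,0), (3,2), (3,4), (3,6), (3,8)}, so |H| = 20.

20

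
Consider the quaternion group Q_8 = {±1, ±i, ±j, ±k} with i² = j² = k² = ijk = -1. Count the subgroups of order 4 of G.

|G| = 8 and 4 | 8, so subgroups of order 4 are possible by Lagrange.
The subgroups of order 4 are: {1, -1, i, -i}; {1, -1, j, -j}; {1, -1, k, -k}.
So G has 3 subgroups of order 4.

3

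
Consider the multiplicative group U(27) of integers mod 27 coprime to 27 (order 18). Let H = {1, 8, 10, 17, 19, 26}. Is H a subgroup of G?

Yes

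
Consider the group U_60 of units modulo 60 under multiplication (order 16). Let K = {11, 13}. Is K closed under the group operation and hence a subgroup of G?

No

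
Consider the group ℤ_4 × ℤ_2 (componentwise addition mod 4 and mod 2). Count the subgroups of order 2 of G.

3

|G| = 8 and 2 | 8, so subgroups of order 2 are possible by Lagrange.
The subgroups of order 2 are: {(0,0), (0,1)}; {(0,0), (2,0)}; {(0,0), (2,1)}.
So G has 3 subgroups of order 2.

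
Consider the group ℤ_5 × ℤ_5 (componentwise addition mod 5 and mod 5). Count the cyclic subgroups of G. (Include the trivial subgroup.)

7

Group the elements of G by the cyclic subgroup they generate; each cyclic subgroup of order d accounts for φ(d) elements.
Cyclic subgroups by order — order 1: 1; order 5: 6.
Total: 7.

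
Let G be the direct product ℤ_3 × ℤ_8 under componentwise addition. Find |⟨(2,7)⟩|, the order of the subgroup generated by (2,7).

The order of (2,7) in Z_3 × Z_8 is lcm(ord(2) in Z_3, ord(7) in Z_8).
ord(2) = 3 and ord(7) = 8, so |⟨(2,7)⟩| = lcm(3, 8) = 24.

24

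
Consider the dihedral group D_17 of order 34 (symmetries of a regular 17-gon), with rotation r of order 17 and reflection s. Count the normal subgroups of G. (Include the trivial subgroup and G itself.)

G has 20 subgroups. Checking conjugation-invariance by order — order 1: 1/1 normal; order 2: 0/17 normal; order 17: 1/1 normal; order 34: 1/1 normal.
Total normal subgroups: 3.

3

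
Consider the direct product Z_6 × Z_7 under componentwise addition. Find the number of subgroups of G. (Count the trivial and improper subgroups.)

8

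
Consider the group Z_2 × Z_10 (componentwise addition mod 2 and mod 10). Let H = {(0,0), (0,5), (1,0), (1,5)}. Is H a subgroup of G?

|H| = 4 divides |G| = 20, consistent with Lagrange.
H contains the identity, every element's inverse is in H, and H is closed under +: it is a subgroup.

Yes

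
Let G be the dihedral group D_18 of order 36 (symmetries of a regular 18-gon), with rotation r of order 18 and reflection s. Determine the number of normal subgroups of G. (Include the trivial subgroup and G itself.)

G has 45 subgroups. Checking conjugation-invariance by order — order 1: 1/1 normal; order 2: 1/19 normal; order 3: 1/1 normal; order 4: 0/9 normal; order 6: 1/7 normal; order 9: 1/1 normal; order 12: 0/3 normal; order 18: 3/3 normal; order 36: 1/1 normal.
Total normal subgroups: 9.

9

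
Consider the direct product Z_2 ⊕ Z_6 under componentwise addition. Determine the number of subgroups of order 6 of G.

3

|G| = 12 and 6 | 12, so subgroups of order 6 are possible by Lagrange.
The subgroups of order 6 are: {(0,0), (0,1), (0,2), (0,3), (0,4), (0,5)}; {(0,0), (0,2), (0,4), (1,0), (1,2), (1,4)}; {(0,0), (0,2), (0,4), (1,1), (1,3), (1,5)}.
So G has 3 subgroups of order 6.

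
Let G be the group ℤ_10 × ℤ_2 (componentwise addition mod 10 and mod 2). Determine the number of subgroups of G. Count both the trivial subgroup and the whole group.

10

|G| = 20, so by Lagrange every subgroup order divides 20. Divisors: 1, 2, 4, 5, 10, 20.
Subgroups by order — order 1: 1; order 2: 3; order 4: 1; order 5: 1; order 10: 3; order 20: 1.
Total: 1 + 3 + 1 + 1 + 3 + 1 = 10.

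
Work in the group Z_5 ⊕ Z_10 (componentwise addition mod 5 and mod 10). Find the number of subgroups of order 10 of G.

|G| = 50 and 10 | 50, so subgroups of order 10 are possible by Lagrange.
The subgroups of order 10 are: {(0,0), (0,1), (0,2), (0,3), (0,4), (0,5), (0,6), (0,7), (0,8), (0,9)}; {(0,0), (0,5), (1,0), (1,5), (2,0), (2,5), (3,0), (3,5), (4,0), (4,5)}; {(0,0), (0,5), (1,1), (1,6), (2,2), (2,7), (3,3), (3,8), (4,4), (4,9)}; {(0,0), (0,5), (1,2), (1,7), (2,4), (2,9), (3,1), (3,6), (4,3), (4,8)}; … (6 in all).
So G has 6 subgroups of order 10.

6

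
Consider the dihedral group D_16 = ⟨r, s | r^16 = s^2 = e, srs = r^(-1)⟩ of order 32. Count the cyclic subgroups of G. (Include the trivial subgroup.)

21

Each element a generates a cyclic subgroup ⟨a⟩; distinct elements may generate the same one (a cyclic group of order d has φ(d) generators).
Cyclic subgroups by order — order 1: 1; order 2: 17; order 4: 1; order 8: 1; order 16: 1.
Total: 21.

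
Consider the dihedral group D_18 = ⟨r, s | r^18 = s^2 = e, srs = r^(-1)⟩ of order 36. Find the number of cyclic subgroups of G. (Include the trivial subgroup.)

24

Each element a generates a cyclic subgroup ⟨a⟩; distinct elements may generate the same one (a cyclic group of order d has φ(d) generators).
Cyclic subgroups by order — order 1: 1; order 2: 19; order 3: 1; order 6: 1; order 9: 1; order 18: 1.
Total: 24.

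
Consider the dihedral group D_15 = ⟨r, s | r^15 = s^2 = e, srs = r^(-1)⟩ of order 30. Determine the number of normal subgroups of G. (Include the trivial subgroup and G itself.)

5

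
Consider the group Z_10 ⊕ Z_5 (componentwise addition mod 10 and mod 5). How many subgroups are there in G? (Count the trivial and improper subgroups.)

|G| = 50, so by Lagrange every subgroup order divides 50. Divisors: 1, 2, 5, 10, 25, 50.
Subgroups by order — order 1: 1; order 2: 1; order 5: 6; order 10: 6; order 25: 1; order 50: 1.
Total: 1 + 1 + 6 + 6 + 1 + 1 = 16.

16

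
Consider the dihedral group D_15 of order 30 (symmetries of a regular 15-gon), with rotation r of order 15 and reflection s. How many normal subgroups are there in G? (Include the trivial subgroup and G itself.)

G has 28 subgroups. Checking conjugation-invariance by order — order 1: 1/1 normal; order 2: 0/15 normal; order 3: 1/1 normal; order 5: 1/1 normal; order 6: 0/5 normal; order 10: 0/3 normal; order 15: 1/1 normal; order 30: 1/1 normal.
Total normal subgroups: 5.

5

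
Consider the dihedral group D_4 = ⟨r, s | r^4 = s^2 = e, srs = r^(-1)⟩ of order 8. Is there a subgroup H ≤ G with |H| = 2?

Yes

2 | 8. A subgroup of order 2 is {e, r^2}.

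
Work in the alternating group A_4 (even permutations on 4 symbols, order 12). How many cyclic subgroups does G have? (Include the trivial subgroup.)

8

Each element a generates a cyclic subgroup ⟨a⟩; distinct elements may generate the same one (a cyclic group of order d has φ(d) generators).
Cyclic subgroups by order — order 1: 1; order 2: 3; order 3: 4.
Total: 8.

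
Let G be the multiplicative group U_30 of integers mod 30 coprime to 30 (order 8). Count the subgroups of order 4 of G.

3

|G| = 8 and 4 | 8, so subgroups of order 4 are possible by Lagrange.
The subgroups of order 4 are: {1, 11, 19, 29}; {1, 7, 13, 19}; {1, 17, 19, 23}.
So G has 3 subgroups of order 4.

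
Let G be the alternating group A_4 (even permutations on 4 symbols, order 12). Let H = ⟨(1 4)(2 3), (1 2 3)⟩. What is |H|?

12

|⟨(1 4)(2 3)⟩| = 2 and |⟨(1 2 3)⟩| = 3, so |H| is a multiple of lcm(2, 3) = 6 and divides |G| = 12.
Closing {(1 4)(2 3), (1 2 3)} under the group operation gives all of G, so |H| = 12.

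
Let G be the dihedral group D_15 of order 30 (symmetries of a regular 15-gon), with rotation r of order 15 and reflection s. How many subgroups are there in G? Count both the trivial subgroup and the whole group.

28

|G| = 30, so by Lagrange every subgroup order divides 30. Divisors: 1, 2, 3, 5, 6, 10, 15, 30.
Subgroups by order — order 1: 1; order 2: 15; order 3: 1; order 5: 1; order 6: 5; order 10: 3; order 15: 1; order 30: 1.
Total: 1 + 15 + 1 + 1 + 5 + 3 + 1 + 1 = 28.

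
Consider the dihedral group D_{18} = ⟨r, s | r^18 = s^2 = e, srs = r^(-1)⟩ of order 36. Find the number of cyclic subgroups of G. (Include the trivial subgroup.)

Group the elements of G by the cyclic subgroup they generate; each cyclic subgroup of order d accounts for φ(d) elements.
Cyclic subgroups by order — order 1: 1; order 2: 19; order 3: 1; order 6: 1; order 9: 1; order 18: 1.
Total: 24.

24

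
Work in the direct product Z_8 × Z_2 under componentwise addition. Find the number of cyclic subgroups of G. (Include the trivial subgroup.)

8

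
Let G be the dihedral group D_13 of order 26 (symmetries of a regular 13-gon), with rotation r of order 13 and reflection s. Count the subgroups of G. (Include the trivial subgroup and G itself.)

|G| = 26, so by Lagrange every subgroup order divides 26. Divisors: 1, 2, 13, 26.
Subgroups by order — order 1: 1; order 2: 13; order 13: 1; order 26: 1.
Total: 1 + 13 + 1 + 1 = 16.

16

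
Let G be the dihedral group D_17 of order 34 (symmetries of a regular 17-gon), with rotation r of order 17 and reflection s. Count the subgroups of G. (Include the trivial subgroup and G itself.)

|G| = 34, so by Lagrange every subgroup order divides 34. Divisors: 1, 2, 17, 34.
Subgroups by order — order 1: 1; order 2: 17; order 17: 1; order 34: 1.
Total: 1 + 17 + 1 + 1 = 20.

20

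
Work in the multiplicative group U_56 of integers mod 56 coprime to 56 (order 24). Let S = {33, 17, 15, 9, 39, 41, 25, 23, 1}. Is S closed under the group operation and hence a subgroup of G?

|S| = 9 does not divide |G| = 24, so by Lagrange S is not a subgroup.

No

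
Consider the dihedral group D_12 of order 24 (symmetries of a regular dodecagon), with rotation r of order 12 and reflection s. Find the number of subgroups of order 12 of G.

3

|G| = 24 and 12 | 24, so subgroups of order 12 are possible by Lagrange.
The subgroups of order 12 are: {e, r, r^2, r^3, r^4, r^5, r^6, r^7, r^8, r^9, r^10, r^11}; {e, r^2, r^4, r^6, r^8, r^10, s, r^2s, r^4s, r^6s, r^8s, r^10s}; {e, r^2, r^4, r^6, r^8, r^10, rs, r^3s, r^5s, r^7s, r^9s, r^11s}.
So G has 3 subgroups of order 12.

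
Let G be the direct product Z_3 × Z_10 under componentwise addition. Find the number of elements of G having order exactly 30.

An element (a,b) has order lcm(ord(a), ord(b)); count pairs with lcm equal to 30.
Enumerating gives 8 such elements.

8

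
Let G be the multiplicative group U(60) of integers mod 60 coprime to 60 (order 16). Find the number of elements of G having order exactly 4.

8

The elements of order 4 are: 7, 13, 17, 23, 37, 43, 47, 53.
That's 8.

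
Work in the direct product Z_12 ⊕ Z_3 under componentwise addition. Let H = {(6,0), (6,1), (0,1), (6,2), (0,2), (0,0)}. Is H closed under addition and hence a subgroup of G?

Yes

|H| = 6 divides |G| = 36, consistent with Lagrange.
H contains the identity, every element's inverse is in H, and H is closed under +: it is a subgroup.
In fact H = ⟨(6,2)⟩.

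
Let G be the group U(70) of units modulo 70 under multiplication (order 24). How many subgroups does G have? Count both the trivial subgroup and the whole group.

|G| = 24, so by Lagrange every subgroup order divides 24. Divisors: 1, 2, 3, 4, 6, 8, 12, 24.
Subgroups by order — order 1: 1; order 2: 3; order 3: 1; order 4: 3; order 6: 3; order 8: 1; order 12: 3; order 24: 1.
Total: 1 + 3 + 1 + 3 + 3 + 1 + 3 + 1 = 16.

16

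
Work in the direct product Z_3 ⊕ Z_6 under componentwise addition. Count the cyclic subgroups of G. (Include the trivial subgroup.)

10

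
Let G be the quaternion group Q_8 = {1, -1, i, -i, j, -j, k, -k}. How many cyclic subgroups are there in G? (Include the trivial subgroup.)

5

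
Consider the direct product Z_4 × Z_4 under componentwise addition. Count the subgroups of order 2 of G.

|G| = 16 and 2 | 16, so subgroups of order 2 are possible by Lagrange.
The subgroups of order 2 are: {(0,0), (0,2)}; {(0,0), (2,0)}; {(0,0), (2,2)}.
So G has 3 subgroups of order 2.

3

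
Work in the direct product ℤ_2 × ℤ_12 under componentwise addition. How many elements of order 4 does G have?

An element (a,b) has order lcm(ord(a), ord(b)); count pairs with lcm equal to 4.
Enumerating gives 4 such elements.

4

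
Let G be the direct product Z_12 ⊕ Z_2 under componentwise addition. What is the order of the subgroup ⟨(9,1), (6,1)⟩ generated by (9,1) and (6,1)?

8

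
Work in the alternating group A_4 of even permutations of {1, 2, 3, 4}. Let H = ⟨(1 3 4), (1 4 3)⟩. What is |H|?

|⟨(1 3 4)⟩| = 3 and |⟨(1 4 3)⟩| = 3, so |H| is a multiple of lcm(3, 3) = 3 and divides |G| = 12.
Closing under the operation: H = {e, (1 3 4), (1 4 3)}, so |H| = 3.

3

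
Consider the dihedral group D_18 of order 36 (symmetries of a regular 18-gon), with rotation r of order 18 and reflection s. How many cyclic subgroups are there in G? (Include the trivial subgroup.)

Each element a generates a cyclic subgroup ⟨a⟩; distinct elements may generate the same one (a cyclic group of order d has φ(d) generators).
Cyclic subgroups by order — order 1: 1; order 2: 19; order 3: 1; order 6: 1; order 9: 1; order 18: 1.
Total: 24.

24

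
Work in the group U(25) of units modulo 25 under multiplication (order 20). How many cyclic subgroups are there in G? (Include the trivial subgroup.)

6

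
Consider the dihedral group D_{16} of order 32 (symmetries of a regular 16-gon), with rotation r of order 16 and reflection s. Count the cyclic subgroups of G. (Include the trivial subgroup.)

21

Group the elements of G by the cyclic subgroup they generate; each cyclic subgroup of order d accounts for φ(d) elements.
Cyclic subgroups by order — order 1: 1; order 2: 17; order 4: 1; order 8: 1; order 16: 1.
Total: 21.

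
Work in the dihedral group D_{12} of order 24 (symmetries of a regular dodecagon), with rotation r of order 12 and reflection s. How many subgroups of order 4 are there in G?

7

|G| = 24 and 4 | 24, so subgroups of order 4 are possible by Lagrange.
The subgroups of order 4 are: {e, r^6, r^4s, r^10s}; {e, r^6, r^5s, r^11s}; {e, r^6, r^2s, r^8s}; {e, r^3, r^6, r^9}; … (7 in all).
So G has 7 subgroups of order 4.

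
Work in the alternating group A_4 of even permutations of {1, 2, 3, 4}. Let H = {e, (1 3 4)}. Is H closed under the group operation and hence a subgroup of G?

(1 3 4) ∈ H but its inverse (1 4 3) ∉ H, so H is not a subgroup.

No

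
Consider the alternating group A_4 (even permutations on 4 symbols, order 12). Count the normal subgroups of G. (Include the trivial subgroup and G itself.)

3

G has 10 subgroups. Checking conjugation-invariance by order — order 1: 1/1 normal; order 2: 0/3 normal; order 3: 0/4 normal; order 4: 1/1 normal; order 12: 1/1 normal.
Total normal subgroups: 3.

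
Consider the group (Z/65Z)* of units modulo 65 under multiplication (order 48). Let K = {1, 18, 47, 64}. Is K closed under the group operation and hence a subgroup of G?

|K| = 4 divides |G| = 48, consistent with Lagrange.
K contains the identity, every element's inverse is in K, and K is closed under ·: it is a subgroup.
In fact K = ⟨18⟩.

Yes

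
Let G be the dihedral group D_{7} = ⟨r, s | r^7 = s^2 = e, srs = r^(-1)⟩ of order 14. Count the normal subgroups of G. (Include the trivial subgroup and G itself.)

3

G has 10 subgroups. Checking conjugation-invariance by order — order 1: 1/1 normal; order 2: 0/7 normal; order 7: 1/1 normal; order 14: 1/1 normal.
Total normal subgroups: 3.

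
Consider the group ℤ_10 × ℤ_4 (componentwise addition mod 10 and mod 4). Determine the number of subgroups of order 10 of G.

3

|G| = 40 and 10 | 40, so subgroups of order 10 are possible by Lagrange.
The subgroups of order 10 are: {(0,0), (0,2), (2,0), (2,2), (4,0), (4,2), (6,0), (6,2), (8,0), (8,2)}; {(0,0), (1,0), (2,0), (3,0), (4,0), (5,0), (6,0), (7,0), (8,0), (9,0)}; {(0,0), (1,2), (2,0), (3,2), (4,0), (5,2), (6,0), (7,2), (8,0), (9,2)}.
So G has 3 subgroups of order 10.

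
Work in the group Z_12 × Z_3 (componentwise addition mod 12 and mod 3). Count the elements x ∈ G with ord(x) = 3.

An element (a,b) has order lcm(ord(a), ord(b)); count pairs with lcm equal to 3.
Enumerating gives 8 such elements.

8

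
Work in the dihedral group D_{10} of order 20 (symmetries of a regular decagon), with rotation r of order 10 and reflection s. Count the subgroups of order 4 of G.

|G| = 20 and 4 | 20, so subgroups of order 4 are possible by Lagrange.
The subgroups of order 4 are: {e, r^5, r^2s, r^7s}; {e, r^5, r^3s, r^8s}; {e, r^5, r^4s, r^9s}; {e, r^5, s, r^5s}; … (5 in all).
So G has 5 subgroups of order 4.

5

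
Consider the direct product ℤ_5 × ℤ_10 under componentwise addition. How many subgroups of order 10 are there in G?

6

|G| = 50 and 10 | 50, so subgroups of order 10 are possible by Lagrange.
The subgroups of order 10 are: {(0,0), (0,1), (0,2), (0,3), (0,4), (0,5), (0,6), (0,7), (0,8), (0,9)}; {(0,0), (0,5), (1,0), (1,5), (2,0), (2,5), (3,0), (3,5), (4,0), (4,5)}; {(0,0), (0,5), (1,1), (1,6), (2,2), (2,7), (3,3), (3,8), (4,4), (4,9)}; {(0,0), (0,5), (1,2), (1,7), (2,4), (2,9), (3,1), (3,6), (4,3), (4,8)}; … (6 in all).
So G has 6 subgroups of order 10.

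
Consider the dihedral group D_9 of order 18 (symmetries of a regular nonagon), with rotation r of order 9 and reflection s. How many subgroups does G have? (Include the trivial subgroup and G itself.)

16

|G| = 18, so by Lagrange every subgroup order divides 18. Divisors: 1, 2, 3, 6, 9, 18.
Subgroups by order — order 1: 1; order 2: 9; order 3: 1; order 6: 3; order 9: 1; order 18: 1.
Total: 1 + 9 + 1 + 3 + 1 + 1 = 16.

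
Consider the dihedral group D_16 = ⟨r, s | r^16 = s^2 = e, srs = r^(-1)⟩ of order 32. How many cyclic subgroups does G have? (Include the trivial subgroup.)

Each element a generates a cyclic subgroup ⟨a⟩; distinct elements may generate the same one (a cyclic group of order d has φ(d) generators).
Cyclic subgroups by order — order 1: 1; order 2: 17; order 4: 1; order 8: 1; order 16: 1.
Total: 21.

21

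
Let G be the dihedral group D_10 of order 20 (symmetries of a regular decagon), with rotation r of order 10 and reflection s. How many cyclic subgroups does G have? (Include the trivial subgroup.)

Each element a generates a cyclic subgroup ⟨a⟩; distinct elements may generate the same one (a cyclic group of order d has φ(d) generators).
Cyclic subgroups by order — order 1: 1; order 2: 11; order 5: 1; order 10: 1.
Total: 14.

14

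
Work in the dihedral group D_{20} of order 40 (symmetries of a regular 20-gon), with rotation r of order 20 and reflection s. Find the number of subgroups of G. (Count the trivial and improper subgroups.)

48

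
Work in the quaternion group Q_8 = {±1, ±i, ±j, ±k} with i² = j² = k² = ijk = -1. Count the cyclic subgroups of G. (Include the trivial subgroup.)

5

Group the elements of G by the cyclic subgroup they generate; each cyclic subgroup of order d accounts for φ(d) elements.
Cyclic subgroups by order — order 1: 1; order 2: 1; order 4: 3.
Total: 5.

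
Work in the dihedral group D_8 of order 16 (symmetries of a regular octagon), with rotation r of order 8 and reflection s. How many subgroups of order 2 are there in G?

|G| = 16 and 2 | 16, so subgroups of order 2 are possible by Lagrange.
The subgroups of order 2 are: {e, r^2s}; {e, r^3s}; {e, r^4}; {e, r^4s}; … (9 in all).
So G has 9 subgroups of order 2.

9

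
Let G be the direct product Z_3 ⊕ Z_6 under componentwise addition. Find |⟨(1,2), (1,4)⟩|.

9

|⟨(1,2)⟩| = 3 and |⟨(1,4)⟩| = 3, so |H| is a multiple of lcm(3, 3) = 3 and divides |G| = 18.
Closing under the operation: H = {(0,0), (0,2), (0,4), (1,0), (1,2), (1,4), (2,0), (2,2), (2,4)}, so |H| = 9.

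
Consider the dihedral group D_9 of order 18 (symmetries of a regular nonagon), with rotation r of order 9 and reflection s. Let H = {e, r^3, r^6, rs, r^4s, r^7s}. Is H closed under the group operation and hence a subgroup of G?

Yes

|H| = 6 divides |G| = 18, consistent with Lagrange.
H contains the identity, every element's inverse is in H, and H is closed under ·: it is a subgroup.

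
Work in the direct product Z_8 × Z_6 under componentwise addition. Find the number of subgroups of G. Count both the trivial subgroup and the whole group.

22

|G| = 48, so by Lagrange every subgroup order divides 48. Divisors: 1, 2, 3, 4, 6, 8, 12, 16, 24, 48.
Subgroups by order — order 1: 1; order 2: 3; order 3: 1; order 4: 3; order 6: 3; order 8: 3; order 12: 3; order 16: 1; order 24: 3; order 48: 1.
Total: 1 + 3 + 1 + 3 + 3 + 3 + 3 + 1 + 3 + 1 = 22.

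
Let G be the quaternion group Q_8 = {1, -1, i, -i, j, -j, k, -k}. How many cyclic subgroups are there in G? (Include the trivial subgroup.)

Each element a generates a cyclic subgroup ⟨a⟩; distinct elements may generate the same one (a cyclic group of order d has φ(d) generators).
Cyclic subgroups by order — order 1: 1; order 2: 1; order 4: 3.
Total: 5.

5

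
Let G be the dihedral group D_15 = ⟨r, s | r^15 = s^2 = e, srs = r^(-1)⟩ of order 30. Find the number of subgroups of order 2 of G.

|G| = 30 and 2 | 30, so subgroups of order 2 are possible by Lagrange.
The subgroups of order 2 are: {e, r^10s}; {e, r^11s}; {e, r^12s}; {e, r^13s}; … (15 in all).
So G has 15 subgroups of order 2.

15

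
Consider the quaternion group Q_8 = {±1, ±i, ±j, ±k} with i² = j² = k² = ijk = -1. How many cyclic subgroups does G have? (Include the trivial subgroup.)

Each element a generates a cyclic subgroup ⟨a⟩; distinct elements may generate the same one (a cyclic group of order d has φ(d) generators).
Cyclic subgroups by order — order 1: 1; order 2: 1; order 4: 3.
Total: 5.

5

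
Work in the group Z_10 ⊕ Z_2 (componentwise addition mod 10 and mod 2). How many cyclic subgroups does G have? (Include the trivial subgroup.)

8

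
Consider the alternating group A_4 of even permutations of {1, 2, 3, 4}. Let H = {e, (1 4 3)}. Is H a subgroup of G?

(1 4 3) ∈ H but its inverse (1 3 4) ∉ H, so H is not a subgroup.

No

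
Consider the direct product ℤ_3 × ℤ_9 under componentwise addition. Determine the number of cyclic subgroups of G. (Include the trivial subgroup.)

8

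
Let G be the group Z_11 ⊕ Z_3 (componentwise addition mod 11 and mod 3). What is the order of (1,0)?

11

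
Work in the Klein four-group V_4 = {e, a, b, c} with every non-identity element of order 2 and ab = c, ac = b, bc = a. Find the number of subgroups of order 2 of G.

|G| = 4 and 2 | 4, so subgroups of order 2 are possible by Lagrange.
The subgroups of order 2 are: {e, a}; {e, b}; {e, c}.
So G has 3 subgroups of order 2.

3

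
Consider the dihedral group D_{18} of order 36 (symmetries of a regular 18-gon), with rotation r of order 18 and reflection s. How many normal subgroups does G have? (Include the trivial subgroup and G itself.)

G has 45 subgroups. Checking conjugation-invariance by order — order 1: 1/1 normal; order 2: 1/19 normal; order 3: 1/1 normal; order 4: 0/9 normal; order 6: 1/7 normal; order 9: 1/1 normal; order 12: 0/3 normal; order 18: 3/3 normal; order 36: 1/1 normal.
Total normal subgroups: 9.

9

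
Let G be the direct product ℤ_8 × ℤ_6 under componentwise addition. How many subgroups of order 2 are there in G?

|G| = 48 and 2 | 48, so subgroups of order 2 are possible by Lagrange.
The subgroups of order 2 are: {(0,0), (0,3)}; {(0,0), (4,0)}; {(0,0), (4,3)}.
So G has 3 subgroups of order 2.

3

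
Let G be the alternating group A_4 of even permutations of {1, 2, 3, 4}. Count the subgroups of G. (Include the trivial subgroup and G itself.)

10

|G| = 12, so by Lagrange every subgroup order divides 12. Divisors: 1, 2, 3, 4, 6, 12.
Subgroups by order — order 1: 1; order 2: 3; order 3: 4; order 4: 1; order 6: 0; order 12: 1.
Total: 1 + 3 + 4 + 1 + 0 + 1 = 10.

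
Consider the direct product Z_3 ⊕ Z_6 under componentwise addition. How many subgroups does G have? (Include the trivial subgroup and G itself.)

12

|G| = 18, so by Lagrange every subgroup order divides 18. Divisors: 1, 2, 3, 6, 9, 18.
Subgroups by order — order 1: 1; order 2: 1; order 3: 4; order 6: 4; order 9: 1; order 18: 1.
Total: 1 + 1 + 4 + 4 + 1 + 1 = 12.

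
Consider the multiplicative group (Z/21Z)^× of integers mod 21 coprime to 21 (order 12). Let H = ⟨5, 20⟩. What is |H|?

|⟨5⟩| = 6 and |⟨20⟩| = 2, so |H| is a multiple of lcm(6, 2) = 6 and divides |G| = 12.
Closing under the operation: H = {1, 4, 5, 16, 17, 20}, so |H| = 6.

6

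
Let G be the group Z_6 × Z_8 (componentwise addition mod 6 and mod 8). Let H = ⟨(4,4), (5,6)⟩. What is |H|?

12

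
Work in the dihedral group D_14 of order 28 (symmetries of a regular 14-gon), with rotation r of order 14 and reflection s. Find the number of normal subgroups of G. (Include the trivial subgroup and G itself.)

G has 28 subgroups. Checking conjugation-invariance by order — order 1: 1/1 normal; order 2: 1/15 normal; order 4: 0/7 normal; order 7: 1/1 normal; order 14: 3/3 normal; order 28: 1/1 normal.
Total normal subgroups: 7.

7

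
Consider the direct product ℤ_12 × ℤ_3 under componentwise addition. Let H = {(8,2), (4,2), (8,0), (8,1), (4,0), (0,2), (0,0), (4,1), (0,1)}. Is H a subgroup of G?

Yes

|H| = 9 divides |G| = 36, consistent with Lagrange.
H contains the identity, every element's inverse is in H, and H is closed under +: it is a subgroup.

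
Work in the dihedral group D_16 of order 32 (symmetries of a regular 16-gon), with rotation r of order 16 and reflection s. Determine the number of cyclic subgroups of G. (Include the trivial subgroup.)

21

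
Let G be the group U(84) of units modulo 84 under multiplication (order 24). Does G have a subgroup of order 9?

No

9 does not divide |G| = 24, so by Lagrange no subgroup of order 9 exists.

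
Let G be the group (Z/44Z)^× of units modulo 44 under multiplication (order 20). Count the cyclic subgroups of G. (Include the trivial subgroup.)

8

Each element a generates a cyclic subgroup ⟨a⟩; distinct elements may generate the same one (a cyclic group of order d has φ(d) generators).
Cyclic subgroups by order — order 1: 1; order 2: 3; order 5: 1; order 10: 3.
Total: 8.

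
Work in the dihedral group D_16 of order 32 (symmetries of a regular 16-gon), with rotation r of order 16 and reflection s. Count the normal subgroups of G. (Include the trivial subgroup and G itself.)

8

G has 36 subgroups. Checking conjugation-invariance by order — order 1: 1/1 normal; order 2: 1/17 normal; order 4: 1/9 normal; order 8: 1/5 normal; order 16: 3/3 normal; order 32: 1/1 normal.
Total normal subgroups: 8.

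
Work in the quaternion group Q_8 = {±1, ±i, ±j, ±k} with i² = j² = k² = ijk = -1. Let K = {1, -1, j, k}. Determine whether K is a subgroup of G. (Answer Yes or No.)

k ∈ K but its inverse -k ∉ K, so K is not a subgroup.

No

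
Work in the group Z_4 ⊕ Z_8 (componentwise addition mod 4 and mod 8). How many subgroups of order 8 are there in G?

7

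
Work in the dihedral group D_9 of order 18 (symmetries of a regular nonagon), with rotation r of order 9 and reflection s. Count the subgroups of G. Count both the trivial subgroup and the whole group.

|G| = 18, so by Lagrange every subgroup order divides 18. Divisors: 1, 2, 3, 6, 9, 18.
Subgroups by order — order 1: 1; order 2: 9; order 3: 1; order 6: 3; order 9: 1; order 18: 1.
Total: 1 + 9 + 1 + 3 + 1 + 1 = 16.

16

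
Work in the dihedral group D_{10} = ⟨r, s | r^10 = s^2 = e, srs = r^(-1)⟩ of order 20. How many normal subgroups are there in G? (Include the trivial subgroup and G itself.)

7

G has 22 subgroups. Checking conjugation-invariance by order — order 1: 1/1 normal; order 2: 1/11 normal; order 4: 0/5 normal; order 5: 1/1 normal; order 10: 3/3 normal; order 20: 1/1 normal.
Total normal subgroups: 7.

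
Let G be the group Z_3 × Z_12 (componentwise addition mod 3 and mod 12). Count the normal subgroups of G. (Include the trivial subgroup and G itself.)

G is abelian, so every subgroup is normal.
G has 18 subgroups in total, hence 18 normal subgroups.

18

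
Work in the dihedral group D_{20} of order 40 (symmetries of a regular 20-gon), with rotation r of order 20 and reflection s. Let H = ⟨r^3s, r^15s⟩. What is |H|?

10

|⟨r^3s⟩| = 2 and |⟨r^15s⟩| = 2, so |H| is a multiple of lcm(2, 2) = 2 and divides |G| = 40.
Closing under the operation: H = {e, r^4, r^8, r^12, r^16, r^3s, r^7s, r^11s, r^15s, r^19s}, so |H| = 10.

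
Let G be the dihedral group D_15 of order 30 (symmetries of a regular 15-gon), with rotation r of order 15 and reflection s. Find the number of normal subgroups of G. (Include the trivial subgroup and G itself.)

5

G has 28 subgroups. Checking conjugation-invariance by order — order 1: 1/1 normal; order 2: 0/15 normal; order 3: 1/1 normal; order 5: 1/1 normal; order 6: 0/5 normal; order 10: 0/3 normal; order 15: 1/1 normal; order 30: 1/1 normal.
Total normal subgroups: 5.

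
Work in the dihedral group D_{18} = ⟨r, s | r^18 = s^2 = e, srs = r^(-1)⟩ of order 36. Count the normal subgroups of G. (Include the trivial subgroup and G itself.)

9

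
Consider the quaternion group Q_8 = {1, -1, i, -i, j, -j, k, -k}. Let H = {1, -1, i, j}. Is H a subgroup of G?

No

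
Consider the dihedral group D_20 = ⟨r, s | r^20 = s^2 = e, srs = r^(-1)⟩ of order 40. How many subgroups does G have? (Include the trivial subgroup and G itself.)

|G| = 40, so by Lagrange every subgroup order divides 40. Divisors: 1, 2, 4, 5, 8, 10, 20, 40.
Subgroups by order — order 1: 1; order 2: 21; order 4: 11; order 5: 1; order 8: 5; order 10: 5; order 20: 3; order 40: 1.
Total: 1 + 21 + 11 + 1 + 5 + 5 + 3 + 1 = 48.

48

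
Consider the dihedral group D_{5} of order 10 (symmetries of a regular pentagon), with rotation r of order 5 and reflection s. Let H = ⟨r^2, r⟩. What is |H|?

|⟨r^2⟩| = 5 and |⟨r⟩| = 5, so |H| is a multiple of lcm(5, 5) = 5 and divides |G| = 10.
Closing under the operation: H = {e, r, r^2, r^3, r^4}, so |H| = 5.

5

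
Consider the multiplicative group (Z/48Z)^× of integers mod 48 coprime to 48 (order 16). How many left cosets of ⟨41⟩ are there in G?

|⟨41⟩| = 2 and |G| = 16.
By Lagrange, [G : H] = |G|/|H| = 16/2 = 8.

8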